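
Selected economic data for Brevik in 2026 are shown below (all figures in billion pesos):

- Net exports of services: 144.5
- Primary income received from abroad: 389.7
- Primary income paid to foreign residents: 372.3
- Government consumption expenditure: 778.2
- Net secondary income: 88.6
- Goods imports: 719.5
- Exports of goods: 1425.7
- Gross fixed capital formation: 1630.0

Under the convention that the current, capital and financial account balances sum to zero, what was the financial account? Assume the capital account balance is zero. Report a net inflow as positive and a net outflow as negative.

-956.7

Goods balance = 1425.7 - 719.5 = 706.2
Services balance = 144.5
Trade balance (goods + services) = 706.2 + 144.5 = 850.7
Net primary income = 389.7 - 372.3 = 17.4
Net secondary income = 88.6
Current account = 850.7 + 17.4 + 88.6 = 956.7
Financial account = -(956.7) = -956.7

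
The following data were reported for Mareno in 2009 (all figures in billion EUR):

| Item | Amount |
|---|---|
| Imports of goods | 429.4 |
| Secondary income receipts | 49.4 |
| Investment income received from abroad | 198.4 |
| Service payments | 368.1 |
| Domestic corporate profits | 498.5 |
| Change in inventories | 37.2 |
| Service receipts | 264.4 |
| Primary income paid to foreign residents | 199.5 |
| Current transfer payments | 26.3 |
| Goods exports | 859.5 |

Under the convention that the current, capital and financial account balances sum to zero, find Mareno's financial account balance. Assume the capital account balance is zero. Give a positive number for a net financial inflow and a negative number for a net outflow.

Goods balance = 859.5 - 429.4 = 430.1
Services balance = 264.4 - 368.1 = -103.7
Trade balance (goods + services) = 430.1 + (-103.7) = 326.4
Net primary income = 198.4 - 199.5 = -1.1
Net secondary income = 49.4 - 26.3 = 23.1
Current account = 326.4 + (-1.1) + 23.1 = 348.4
Financial account = -(348.4) = -348.4

-348.4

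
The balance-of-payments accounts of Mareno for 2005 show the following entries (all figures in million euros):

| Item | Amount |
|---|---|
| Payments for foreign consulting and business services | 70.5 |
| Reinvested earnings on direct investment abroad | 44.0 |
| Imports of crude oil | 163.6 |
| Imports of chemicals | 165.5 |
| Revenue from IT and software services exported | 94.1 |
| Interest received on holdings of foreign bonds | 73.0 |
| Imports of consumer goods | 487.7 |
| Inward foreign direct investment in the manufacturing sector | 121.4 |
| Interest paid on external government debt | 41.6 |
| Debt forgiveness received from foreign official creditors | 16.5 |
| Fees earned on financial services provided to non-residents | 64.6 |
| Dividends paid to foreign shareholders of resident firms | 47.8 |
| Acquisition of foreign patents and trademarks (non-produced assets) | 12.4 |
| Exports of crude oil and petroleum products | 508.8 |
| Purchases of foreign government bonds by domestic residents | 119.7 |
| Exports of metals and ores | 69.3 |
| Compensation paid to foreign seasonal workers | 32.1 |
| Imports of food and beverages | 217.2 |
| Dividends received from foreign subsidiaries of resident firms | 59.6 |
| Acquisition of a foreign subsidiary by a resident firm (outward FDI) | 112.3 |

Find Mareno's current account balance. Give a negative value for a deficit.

Goods: -163.6 + 69.3 + 508.8 - 487.7 - 165.5 - 217.2 = -455.9
Services: 64.6 + 94.1 - 70.5 = 88.2
Primary income: -32.1 + 73.0 + 59.6 + 44.0 - 41.6 - 47.8 = 55.1
Current account = (-455.9) + 88.2 + 55.1 = -312.6
(Excluded from the current account — financial account: inward foreign direct investment in the manufacturing sector 121.4, purchases of foreign government bonds by domestic residents 119.7, acquisition of a foreign subsidiary by a resident firm (outward FDI) 112.3; capital account: debt forgiveness received from foreign official creditors 16.5, acquisition of foreign patents and trademarks (non-produced assets) 12.4.)

-312.6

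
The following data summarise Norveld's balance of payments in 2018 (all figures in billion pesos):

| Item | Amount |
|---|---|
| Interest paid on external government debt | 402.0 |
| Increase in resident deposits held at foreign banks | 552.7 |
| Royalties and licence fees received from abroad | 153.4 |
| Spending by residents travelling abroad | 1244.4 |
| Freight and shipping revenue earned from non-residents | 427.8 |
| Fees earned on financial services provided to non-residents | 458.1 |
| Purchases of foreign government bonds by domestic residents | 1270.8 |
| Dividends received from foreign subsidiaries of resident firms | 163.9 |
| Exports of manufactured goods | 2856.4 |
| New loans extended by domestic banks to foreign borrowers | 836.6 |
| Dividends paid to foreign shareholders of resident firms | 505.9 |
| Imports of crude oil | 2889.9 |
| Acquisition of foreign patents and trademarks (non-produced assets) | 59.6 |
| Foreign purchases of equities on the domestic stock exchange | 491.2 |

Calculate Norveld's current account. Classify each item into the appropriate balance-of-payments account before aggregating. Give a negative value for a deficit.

-982.6

Goods: 2856.4 - 2889.9 = -33.5
Services: 153.4 + 458.1 + 427.8 - 1244.4 = -205.1
Primary income: 163.9 - 402.0 - 505.9 = -744.0
Current account = (-33.5) + (-205.1) + (-744.0) = -982.6
(Excluded from the current account — financial account: increase in resident deposits held at foreign banks 552.7, purchases of foreign government bonds by domestic residents 1270.8, new loans extended by domestic banks to foreign borrowers 836.6, foreign purchases of equities on the domestic stock exchange 491.2; capital account: acquisition of foreign patents and trademarks (non-produced assets) 59.6.)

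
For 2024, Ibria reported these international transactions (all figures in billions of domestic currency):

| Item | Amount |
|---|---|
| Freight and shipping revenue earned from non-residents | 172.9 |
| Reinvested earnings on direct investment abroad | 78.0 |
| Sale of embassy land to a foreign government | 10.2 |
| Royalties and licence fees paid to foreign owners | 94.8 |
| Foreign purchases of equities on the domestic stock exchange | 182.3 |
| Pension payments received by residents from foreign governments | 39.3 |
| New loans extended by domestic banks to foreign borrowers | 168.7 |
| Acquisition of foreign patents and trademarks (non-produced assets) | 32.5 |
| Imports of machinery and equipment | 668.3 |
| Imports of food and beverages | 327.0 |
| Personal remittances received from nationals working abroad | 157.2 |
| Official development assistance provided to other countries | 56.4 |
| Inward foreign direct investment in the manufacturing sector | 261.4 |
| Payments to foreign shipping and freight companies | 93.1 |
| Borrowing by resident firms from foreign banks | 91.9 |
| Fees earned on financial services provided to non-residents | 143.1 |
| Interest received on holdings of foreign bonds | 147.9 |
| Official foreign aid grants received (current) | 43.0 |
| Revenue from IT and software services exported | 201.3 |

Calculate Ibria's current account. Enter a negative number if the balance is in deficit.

-256.9

Goods: -668.3 - 327.0 = -995.3
Services: 201.3 + 172.9 - 94.8 - 93.1 + 143.1 = 329.4
Primary income: 147.9 + 78.0 = 225.9
Secondary income: 39.3 + 43.0 - 56.4 + 157.2 = 183.1
Current account = (-995.3) + 329.4 + 225.9 + 183.1 = -256.9
(Excluded from the current account — capital account: sale of embassy land to a foreign government 10.2, acquisition of foreign patents and trademarks (non-produced assets) 32.5; financial account: foreign purchases of equities on the domestic stock exchange 182.3, new loans extended by domestic banks to foreign borrowers 168.7, inward foreign direct investment in the manufacturing sector 261.4, borrowing by resident firms from foreign banks 91.9.)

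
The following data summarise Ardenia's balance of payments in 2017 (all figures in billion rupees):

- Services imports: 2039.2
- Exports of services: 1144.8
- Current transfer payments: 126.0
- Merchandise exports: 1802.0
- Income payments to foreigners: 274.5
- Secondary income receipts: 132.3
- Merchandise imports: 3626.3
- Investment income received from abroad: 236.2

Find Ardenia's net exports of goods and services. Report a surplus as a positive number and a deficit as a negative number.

-2718.7

Goods balance = 1802.0 - 3626.3 = -1824.3
Services balance = 1144.8 - 2039.2 = -894.4
Trade balance (goods + services) = -1824.3 + (-894.4) = -2718.7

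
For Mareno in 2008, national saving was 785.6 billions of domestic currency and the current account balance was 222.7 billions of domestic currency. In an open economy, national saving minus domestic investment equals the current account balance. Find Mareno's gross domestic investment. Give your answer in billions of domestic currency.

S - I = CA (net lending to the rest of the world).
I = S - CA = 785.6 - 222.7 = 562.9

562.9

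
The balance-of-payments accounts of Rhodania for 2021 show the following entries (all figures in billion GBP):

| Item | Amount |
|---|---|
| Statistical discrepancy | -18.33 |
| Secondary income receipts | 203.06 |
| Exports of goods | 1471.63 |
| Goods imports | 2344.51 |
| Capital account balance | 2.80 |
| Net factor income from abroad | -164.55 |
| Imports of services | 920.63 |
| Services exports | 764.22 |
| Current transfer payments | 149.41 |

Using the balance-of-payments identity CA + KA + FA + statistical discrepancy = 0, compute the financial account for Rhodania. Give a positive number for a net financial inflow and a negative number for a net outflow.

Goods balance = 1471.63 - 2344.51 = -872.88
Services balance = 764.22 - 920.63 = -156.41
Trade balance (goods + services) = -872.88 + (-156.41) = -1029.29
Net primary income = -164.55
Net secondary income = 203.06 - 149.41 = 53.65
Current account = -1029.29 + (-164.55) + 53.65 = -1140.19
Financial account = -(-1140.19 + 2.80 + (-18.33)) = 1155.72

1155.72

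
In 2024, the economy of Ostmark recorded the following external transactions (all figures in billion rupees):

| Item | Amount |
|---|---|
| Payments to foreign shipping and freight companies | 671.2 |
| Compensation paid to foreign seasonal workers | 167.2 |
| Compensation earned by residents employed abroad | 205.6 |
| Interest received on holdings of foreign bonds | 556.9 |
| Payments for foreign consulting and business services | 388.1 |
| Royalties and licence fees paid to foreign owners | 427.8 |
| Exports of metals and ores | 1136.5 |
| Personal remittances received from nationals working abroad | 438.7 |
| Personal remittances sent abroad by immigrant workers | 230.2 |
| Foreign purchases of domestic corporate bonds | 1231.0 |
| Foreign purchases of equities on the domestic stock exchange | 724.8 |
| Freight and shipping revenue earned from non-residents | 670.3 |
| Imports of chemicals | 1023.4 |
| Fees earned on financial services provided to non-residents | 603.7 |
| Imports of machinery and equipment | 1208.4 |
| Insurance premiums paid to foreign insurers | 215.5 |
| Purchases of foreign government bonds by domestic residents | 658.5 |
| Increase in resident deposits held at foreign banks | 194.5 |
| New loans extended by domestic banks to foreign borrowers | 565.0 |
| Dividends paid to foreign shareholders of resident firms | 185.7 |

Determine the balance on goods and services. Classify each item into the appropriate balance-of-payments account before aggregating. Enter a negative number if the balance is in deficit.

-1523.9

Goods: -1023.4 - 1208.4 + 1136.5 = -1095.3
Services: 603.7 - 215.5 + 670.3 - 671.2 - 388.1 - 427.8 = -428.6
Trade balance = -1095.3 + (-428.6) = -1523.9
(Excluded from the trade balance — primary income: compensation paid to foreign seasonal workers 167.2, compensation earned by residents employed abroad 205.6, interest received on holdings of foreign bonds 556.9, dividends paid to foreign shareholders of resident firms 185.7; secondary income: personal remittances received from nationals working abroad 438.7, personal remittances sent abroad by immigrant workers 230.2; financial account: foreign purchases of domestic corporate bonds 1231.0, foreign purchases of equities on the domestic stock exchange 724.8, purchases of foreign government bonds by domestic residents 658.5, increase in resident deposits held at foreign banks 194.5, new loans extended by domestic banks to foreign borrowers 565.0.)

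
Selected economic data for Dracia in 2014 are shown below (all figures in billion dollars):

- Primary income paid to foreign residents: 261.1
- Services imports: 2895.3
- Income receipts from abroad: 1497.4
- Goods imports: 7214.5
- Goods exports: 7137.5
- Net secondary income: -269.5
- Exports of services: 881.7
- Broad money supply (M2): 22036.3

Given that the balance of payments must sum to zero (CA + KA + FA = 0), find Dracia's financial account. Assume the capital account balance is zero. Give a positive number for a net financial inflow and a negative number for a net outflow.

1123.8

Goods balance = 7137.5 - 7214.5 = -77.0
Services balance = 881.7 - 2895.3 = -2013.6
Trade balance (goods + services) = -77.0 + (-2013.6) = -2090.6
Net primary income = 1497.4 - 261.1 = 1236.3
Net secondary income = -269.5
Current account = -2090.6 + 1236.3 + (-269.5) = -1123.8
Financial account = -(-1123.8) = 1123.8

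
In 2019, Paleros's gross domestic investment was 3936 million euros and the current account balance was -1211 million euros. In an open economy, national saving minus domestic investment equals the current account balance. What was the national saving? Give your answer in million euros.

2725

S = I + CA = 3936 + (-1211) = 2725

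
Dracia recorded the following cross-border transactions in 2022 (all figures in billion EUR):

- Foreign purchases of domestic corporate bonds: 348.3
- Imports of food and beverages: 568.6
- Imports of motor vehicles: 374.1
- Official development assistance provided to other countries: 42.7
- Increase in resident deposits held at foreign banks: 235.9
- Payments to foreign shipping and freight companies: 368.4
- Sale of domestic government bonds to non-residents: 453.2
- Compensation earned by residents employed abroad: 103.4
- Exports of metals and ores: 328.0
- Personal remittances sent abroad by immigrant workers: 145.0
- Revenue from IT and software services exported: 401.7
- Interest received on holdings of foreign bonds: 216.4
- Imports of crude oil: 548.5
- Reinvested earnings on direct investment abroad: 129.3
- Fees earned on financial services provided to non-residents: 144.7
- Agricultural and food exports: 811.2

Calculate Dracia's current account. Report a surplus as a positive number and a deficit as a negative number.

Goods: -548.5 - 374.1 + 811.2 - 568.6 + 328.0 = -352.0
Services: 401.7 - 368.4 + 144.7 = 178.0
Primary income: 103.4 + 129.3 + 216.4 = 449.1
Secondary income: -145.0 - 42.7 = -187.7
Current account = (-352.0) + 178.0 + 449.1 + (-187.7) = 87.4
(Excluded from the current account — financial account: foreign purchases of domestic corporate bonds 348.3, increase in resident deposits held at foreign banks 235.9, sale of domestic government bonds to non-residents 453.2.)

87.4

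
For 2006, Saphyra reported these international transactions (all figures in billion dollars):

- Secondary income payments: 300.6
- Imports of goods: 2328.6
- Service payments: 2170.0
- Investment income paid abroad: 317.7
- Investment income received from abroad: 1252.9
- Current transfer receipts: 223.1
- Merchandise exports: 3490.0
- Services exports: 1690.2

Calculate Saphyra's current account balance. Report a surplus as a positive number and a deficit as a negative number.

Goods balance = 3490.0 - 2328.6 = 1161.4
Services balance = 1690.2 - 2170.0 = -479.8
Trade balance (goods + services) = 1161.4 + (-479.8) = 681.6
Net primary income = 1252.9 - 317.7 = 935.2
Net secondary income = 223.1 - 300.6 = -77.5
Current account = 681.6 + 935.2 + (-77.5) = 1539.3

1539.3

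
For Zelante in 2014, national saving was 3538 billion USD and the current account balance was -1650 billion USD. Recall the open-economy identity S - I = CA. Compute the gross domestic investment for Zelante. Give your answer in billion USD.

I = S - CA = 3538 - (-1650) = 5188

5188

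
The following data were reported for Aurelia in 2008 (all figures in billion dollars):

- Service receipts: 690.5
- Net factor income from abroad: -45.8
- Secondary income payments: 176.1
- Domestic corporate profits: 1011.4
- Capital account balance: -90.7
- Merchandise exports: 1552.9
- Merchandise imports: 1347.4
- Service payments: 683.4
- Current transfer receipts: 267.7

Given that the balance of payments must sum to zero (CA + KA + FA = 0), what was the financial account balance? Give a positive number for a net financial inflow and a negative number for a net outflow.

Goods balance = 1552.9 - 1347.4 = 205.5
Services balance = 690.5 - 683.4 = 7.1
Trade balance (goods + services) = 205.5 + 7.1 = 212.6
Net primary income = -45.8
Net secondary income = 267.7 - 176.1 = 91.6
Current account = 212.6 + (-45.8) + 91.6 = 258.4
Financial account = -(258.4 + (-90.7)) = -167.7

-167.7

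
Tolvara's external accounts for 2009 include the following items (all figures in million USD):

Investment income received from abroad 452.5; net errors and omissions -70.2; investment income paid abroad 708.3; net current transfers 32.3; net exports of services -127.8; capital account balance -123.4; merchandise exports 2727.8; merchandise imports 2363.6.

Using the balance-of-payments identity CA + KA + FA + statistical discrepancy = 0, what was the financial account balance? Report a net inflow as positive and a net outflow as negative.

Goods balance = 2727.8 - 2363.6 = 364.2
Services balance = -127.8
Trade balance (goods + services) = 364.2 + (-127.8) = 236.4
Net primary income = 452.5 - 708.3 = -255.8
Net secondary income = 32.3
Current account = 236.4 + (-255.8) + 32.3 = 12.9
Financial account = -(12.9 + (-123.4) + (-70.2)) = 180.7

180.7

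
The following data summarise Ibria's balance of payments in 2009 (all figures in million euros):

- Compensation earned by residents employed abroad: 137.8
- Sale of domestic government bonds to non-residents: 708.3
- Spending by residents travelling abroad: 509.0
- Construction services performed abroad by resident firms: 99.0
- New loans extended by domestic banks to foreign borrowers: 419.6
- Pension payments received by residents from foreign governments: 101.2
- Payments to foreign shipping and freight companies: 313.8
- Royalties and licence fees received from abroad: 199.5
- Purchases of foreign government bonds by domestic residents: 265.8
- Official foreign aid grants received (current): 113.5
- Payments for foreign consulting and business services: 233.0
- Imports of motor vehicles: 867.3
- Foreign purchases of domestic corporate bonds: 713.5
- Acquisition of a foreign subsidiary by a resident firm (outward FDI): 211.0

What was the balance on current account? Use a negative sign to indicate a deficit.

-1272.1

Goods: -867.3
Services: -313.8 - 233.0 - 509.0 + 99.0 + 199.5 = -757.3
Primary income: 137.8
Secondary income: 113.5 + 101.2 = 214.7
Current account = (-867.3) + (-757.3) + 137.8 + 214.7 = -1272.1
(Excluded from the current account — financial account: sale of domestic government bonds to non-residents 708.3, new loans extended by domestic banks to foreign borrowers 419.6, purchases of foreign government bonds by domestic residents 265.8, foreign purchases of domestic corporate bonds 713.5, acquisition of a foreign subsidiary by a resident firm (outward FDI) 211.0.)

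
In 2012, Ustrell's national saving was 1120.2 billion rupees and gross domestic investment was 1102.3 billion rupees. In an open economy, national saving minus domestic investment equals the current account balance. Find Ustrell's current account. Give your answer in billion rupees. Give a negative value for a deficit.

17.9

CA = S - I = 1120.2 - 1102.3 = 17.9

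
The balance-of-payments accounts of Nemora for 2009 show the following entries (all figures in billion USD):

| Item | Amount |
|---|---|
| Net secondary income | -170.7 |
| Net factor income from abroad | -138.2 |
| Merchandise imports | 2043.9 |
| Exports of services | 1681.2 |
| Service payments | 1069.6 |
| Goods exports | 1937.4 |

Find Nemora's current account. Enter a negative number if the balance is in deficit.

Goods balance = 1937.4 - 2043.9 = -106.5
Services balance = 1681.2 - 1069.6 = 611.6
Trade balance (goods + services) = -106.5 + 611.6 = 505.1
Net primary income = -138.2
Net secondary income = -170.7
Current account = 505.1 + (-138.2) + (-170.7) = 196.2

196.2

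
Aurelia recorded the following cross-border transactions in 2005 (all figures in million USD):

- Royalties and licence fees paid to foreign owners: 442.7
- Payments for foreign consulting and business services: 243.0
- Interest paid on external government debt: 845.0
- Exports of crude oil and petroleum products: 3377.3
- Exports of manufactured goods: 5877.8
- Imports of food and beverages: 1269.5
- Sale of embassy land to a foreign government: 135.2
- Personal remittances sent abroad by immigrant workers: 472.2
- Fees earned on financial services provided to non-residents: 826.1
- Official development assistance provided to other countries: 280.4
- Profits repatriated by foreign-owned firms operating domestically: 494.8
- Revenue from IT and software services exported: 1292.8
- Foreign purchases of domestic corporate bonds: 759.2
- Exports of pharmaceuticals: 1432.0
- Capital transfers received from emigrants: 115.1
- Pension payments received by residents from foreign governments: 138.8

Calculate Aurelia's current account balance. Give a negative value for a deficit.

8897.2

Goods: -1269.5 + 5877.8 + 1432.0 + 3377.3 = 9417.6
Services: -243.0 + 1292.8 - 442.7 + 826.1 = 1433.2
Primary income: -845.0 - 494.8 = -1339.8
Secondary income: 138.8 - 280.4 - 472.2 = -613.8
Current account = 9417.6 + 1433.2 + (-1339.8) + (-613.8) = 8897.2
(Excluded from the current account — capital account: sale of embassy land to a foreign government 135.2, capital transfers received from emigrants 115.1; financial account: foreign purchases of domestic corporate bonds 759.2.)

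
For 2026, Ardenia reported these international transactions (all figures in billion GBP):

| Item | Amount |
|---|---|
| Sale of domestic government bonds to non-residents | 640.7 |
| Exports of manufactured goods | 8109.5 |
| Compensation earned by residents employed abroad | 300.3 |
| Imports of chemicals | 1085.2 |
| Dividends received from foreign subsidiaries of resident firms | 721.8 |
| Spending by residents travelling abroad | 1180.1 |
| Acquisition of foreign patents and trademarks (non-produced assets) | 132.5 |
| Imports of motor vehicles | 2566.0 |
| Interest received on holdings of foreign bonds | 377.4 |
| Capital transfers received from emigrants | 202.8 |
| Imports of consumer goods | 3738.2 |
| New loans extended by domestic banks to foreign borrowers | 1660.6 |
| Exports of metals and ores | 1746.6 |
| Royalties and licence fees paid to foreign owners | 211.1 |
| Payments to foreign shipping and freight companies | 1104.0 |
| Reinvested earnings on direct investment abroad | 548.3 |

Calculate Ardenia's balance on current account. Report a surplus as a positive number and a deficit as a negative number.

1919.3

Goods: -2566.0 + 1746.6 + 8109.5 - 1085.2 - 3738.2 = 2466.7
Services: -1104.0 - 211.1 - 1180.1 = -2495.2
Primary income: 300.3 + 721.8 + 377.4 + 548.3 = 1947.8
Current account = 2466.7 + (-2495.2) + 1947.8 = 1919.3
(Excluded from the current account — financial account: sale of domestic government bonds to non-residents 640.7, new loans extended by domestic banks to foreign borrowers 1660.6; capital account: acquisition of foreign patents and trademarks (non-produced assets) 132.5, capital transfers received from emigrants 202.8.)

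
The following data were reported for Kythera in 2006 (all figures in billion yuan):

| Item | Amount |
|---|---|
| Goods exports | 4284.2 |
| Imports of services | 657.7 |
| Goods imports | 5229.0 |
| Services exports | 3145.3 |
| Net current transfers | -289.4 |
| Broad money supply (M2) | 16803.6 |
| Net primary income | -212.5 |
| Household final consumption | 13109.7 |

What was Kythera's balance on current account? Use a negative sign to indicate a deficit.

Goods balance = 4284.2 - 5229.0 = -944.8
Services balance = 3145.3 - 657.7 = 2487.6
Trade balance (goods + services) = -944.8 + 2487.6 = 1542.8
Net primary income = -212.5
Net secondary income = -289.4
Current account = 1542.8 + (-212.5) + (-289.4) = 1040.9

1040.9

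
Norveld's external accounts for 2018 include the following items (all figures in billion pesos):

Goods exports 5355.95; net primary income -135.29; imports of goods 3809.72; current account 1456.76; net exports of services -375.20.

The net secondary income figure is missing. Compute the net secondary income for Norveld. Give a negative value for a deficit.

421.02

Current account = goods balance + services balance + net primary income + net secondary income
Sum of the known components = 1035.74
Net secondary income = CA - (known components) = 1456.76 - 1035.74 = 421.02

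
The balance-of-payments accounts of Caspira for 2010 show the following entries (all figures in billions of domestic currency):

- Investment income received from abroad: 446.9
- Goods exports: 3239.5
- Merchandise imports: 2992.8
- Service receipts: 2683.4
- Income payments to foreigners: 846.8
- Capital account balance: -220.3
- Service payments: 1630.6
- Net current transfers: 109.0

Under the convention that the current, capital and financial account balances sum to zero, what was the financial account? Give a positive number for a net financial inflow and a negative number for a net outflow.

Goods balance = 3239.5 - 2992.8 = 246.7
Services balance = 2683.4 - 1630.6 = 1052.8
Trade balance (goods + services) = 246.7 + 1052.8 = 1299.5
Net primary income = 446.9 - 846.8 = -399.9
Net secondary income = 109.0
Current account = 1299.5 + (-399.9) + 109.0 = 1008.6
Financial account = -(1008.6 + (-220.3)) = -788.3

-788.3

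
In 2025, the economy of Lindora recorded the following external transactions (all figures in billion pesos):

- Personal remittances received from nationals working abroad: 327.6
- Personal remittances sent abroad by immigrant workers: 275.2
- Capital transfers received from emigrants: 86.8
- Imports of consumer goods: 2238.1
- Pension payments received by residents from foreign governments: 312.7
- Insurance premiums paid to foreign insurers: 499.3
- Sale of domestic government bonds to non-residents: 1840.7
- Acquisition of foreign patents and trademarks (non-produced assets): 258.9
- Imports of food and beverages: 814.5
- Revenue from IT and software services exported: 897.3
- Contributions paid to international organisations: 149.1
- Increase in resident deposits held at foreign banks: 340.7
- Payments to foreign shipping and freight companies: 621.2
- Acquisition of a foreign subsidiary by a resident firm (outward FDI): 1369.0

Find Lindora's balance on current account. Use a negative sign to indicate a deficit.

-3059.8

Goods: -2238.1 - 814.5 = -3052.6
Services: 897.3 - 499.3 - 621.2 = -223.2
Secondary income: -275.2 + 312.7 - 149.1 + 327.6 = 216.0
Current account = (-3052.6) + (-223.2) + 216.0 = -3059.8
(Excluded from the current account — capital account: capital transfers received from emigrants 86.8, acquisition of foreign patents and trademarks (non-produced assets) 258.9; financial account: sale of domestic government bonds to non-residents 1840.7, increase in resident deposits held at foreign banks 340.7, acquisition of a foreign subsidiary by a resident firm (outward FDI) 1369.0.)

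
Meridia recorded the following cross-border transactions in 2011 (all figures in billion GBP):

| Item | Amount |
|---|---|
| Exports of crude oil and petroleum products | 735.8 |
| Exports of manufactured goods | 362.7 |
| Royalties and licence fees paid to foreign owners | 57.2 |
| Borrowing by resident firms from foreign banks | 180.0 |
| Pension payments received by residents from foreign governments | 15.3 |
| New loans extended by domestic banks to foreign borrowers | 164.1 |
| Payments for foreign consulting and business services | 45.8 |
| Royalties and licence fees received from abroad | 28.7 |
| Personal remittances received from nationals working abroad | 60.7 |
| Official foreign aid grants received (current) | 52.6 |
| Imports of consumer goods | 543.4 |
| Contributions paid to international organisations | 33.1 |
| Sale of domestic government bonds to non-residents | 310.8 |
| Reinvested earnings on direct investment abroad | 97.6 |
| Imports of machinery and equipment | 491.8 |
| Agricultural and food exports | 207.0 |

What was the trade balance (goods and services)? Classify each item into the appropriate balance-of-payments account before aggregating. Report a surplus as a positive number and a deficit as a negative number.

196.0

Goods: -543.4 - 491.8 + 362.7 + 735.8 + 207.0 = 270.3
Services: 28.7 - 45.8 - 57.2 = -74.3
Trade balance = 270.3 + (-74.3) = 196.0
(Excluded from the trade balance — financial account: borrowing by resident firms from foreign banks 180.0, new loans extended by domestic banks to foreign borrowers 164.1, sale of domestic government bonds to non-residents 310.8; secondary income: pension payments received by residents from foreign governments 15.3, personal remittances received from nationals working abroad 60.7, official foreign aid grants received (current) 52.6, contributions paid to international organisations 33.1; primary income: reinvested earnings on direct investment abroad 97.6.)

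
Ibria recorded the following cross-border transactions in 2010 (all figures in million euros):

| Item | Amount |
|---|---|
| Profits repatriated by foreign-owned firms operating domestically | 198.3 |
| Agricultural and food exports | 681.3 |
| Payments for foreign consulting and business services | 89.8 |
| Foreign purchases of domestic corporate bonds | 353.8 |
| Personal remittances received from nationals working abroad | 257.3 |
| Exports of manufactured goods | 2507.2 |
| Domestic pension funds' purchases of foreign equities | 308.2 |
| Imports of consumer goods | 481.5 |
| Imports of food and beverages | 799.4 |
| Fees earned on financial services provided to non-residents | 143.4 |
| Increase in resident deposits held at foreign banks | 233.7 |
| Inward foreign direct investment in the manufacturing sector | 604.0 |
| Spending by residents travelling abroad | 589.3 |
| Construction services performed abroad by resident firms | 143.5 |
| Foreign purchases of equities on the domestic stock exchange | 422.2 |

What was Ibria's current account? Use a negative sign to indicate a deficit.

1574.4

Goods: 2507.2 - 481.5 - 799.4 + 681.3 = 1907.6
Services: -89.8 + 143.5 - 589.3 + 143.4 = -392.2
Primary income: -198.3
Secondary income: 257.3
Current account = 1907.6 + (-392.2) + (-198.3) + 257.3 = 1574.4
(Excluded from the current account — financial account: foreign purchases of domestic corporate bonds 353.8, domestic pension funds' purchases of foreign equities 308.2, increase in resident deposits held at foreign banks 233.7, inward foreign direct investment in the manufacturing sector 604.0, foreign purchases of equities on the domestic stock exchange 422.2.)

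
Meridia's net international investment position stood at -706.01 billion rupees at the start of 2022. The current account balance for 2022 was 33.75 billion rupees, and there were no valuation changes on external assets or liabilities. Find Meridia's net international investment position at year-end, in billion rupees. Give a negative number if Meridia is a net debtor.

-672.26

With no valuation effects, change in NIIP = current account = 33.75
End-of-year NIIP = -706.01 + 33.75 = -672.26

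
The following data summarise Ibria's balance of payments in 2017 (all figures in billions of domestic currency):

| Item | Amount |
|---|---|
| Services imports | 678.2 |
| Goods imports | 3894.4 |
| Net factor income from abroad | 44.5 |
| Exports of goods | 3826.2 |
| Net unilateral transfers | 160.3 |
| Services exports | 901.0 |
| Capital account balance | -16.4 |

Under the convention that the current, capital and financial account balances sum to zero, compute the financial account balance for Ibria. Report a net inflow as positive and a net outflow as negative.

-343.0

Goods balance = 3826.2 - 3894.4 = -68.2
Services balance = 901.0 - 678.2 = 222.8
Trade balance (goods + services) = -68.2 + 222.8 = 154.6
Net primary income = 44.5
Net secondary income = 160.3
Current account = 154.6 + 44.5 + 160.3 = 359.4
Financial account = -(359.4 + (-16.4)) = -343.0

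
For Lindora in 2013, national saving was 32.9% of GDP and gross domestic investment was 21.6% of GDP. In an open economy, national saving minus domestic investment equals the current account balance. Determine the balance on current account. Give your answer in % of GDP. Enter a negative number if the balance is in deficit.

11.3

CA = S - I = 32.9 - 21.6 = 11.3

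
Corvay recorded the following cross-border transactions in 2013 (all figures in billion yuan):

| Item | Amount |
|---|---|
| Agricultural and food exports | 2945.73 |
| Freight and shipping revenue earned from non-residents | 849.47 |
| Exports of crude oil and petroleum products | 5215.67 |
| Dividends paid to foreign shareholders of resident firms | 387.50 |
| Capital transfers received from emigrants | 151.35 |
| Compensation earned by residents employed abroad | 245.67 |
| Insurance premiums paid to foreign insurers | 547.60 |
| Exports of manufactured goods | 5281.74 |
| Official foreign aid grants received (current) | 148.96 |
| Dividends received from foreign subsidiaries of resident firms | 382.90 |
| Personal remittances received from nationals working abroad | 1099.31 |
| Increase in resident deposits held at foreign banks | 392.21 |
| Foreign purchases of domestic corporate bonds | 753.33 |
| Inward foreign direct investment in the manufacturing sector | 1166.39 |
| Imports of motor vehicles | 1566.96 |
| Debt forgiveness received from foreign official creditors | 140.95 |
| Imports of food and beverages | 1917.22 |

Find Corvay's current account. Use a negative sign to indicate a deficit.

Goods: 5281.74 + 5215.67 - 1566.96 - 1917.22 + 2945.73 = 9958.96
Services: -547.60 + 849.47 = 301.87
Primary income: 382.90 + 245.67 - 387.50 = 241.07
Secondary income: 148.96 + 1099.31 = 1248.27
Current account = 9958.96 + 301.87 + 241.07 + 1248.27 = 11750.17
(Excluded from the current account — capital account: capital transfers received from emigrants 151.35, debt forgiveness received from foreign official creditors 140.95; financial account: increase in resident deposits held at foreign banks 392.21, foreign purchases of domestic corporate bonds 753.33, inward foreign direct investment in the manufacturing sector 1166.39.)

11750.17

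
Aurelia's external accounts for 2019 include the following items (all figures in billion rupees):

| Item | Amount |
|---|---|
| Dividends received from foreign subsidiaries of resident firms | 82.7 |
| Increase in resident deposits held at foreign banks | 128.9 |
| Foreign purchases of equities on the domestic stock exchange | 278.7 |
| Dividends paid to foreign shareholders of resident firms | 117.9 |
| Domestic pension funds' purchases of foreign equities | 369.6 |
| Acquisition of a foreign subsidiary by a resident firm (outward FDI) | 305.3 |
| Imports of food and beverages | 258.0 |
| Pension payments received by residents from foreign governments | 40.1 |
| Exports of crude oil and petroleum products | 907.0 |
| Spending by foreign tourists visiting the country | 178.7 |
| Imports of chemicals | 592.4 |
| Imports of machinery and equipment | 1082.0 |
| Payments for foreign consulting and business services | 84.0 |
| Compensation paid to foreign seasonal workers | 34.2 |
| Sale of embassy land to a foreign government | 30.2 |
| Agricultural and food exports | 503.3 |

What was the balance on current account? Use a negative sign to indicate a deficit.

-456.7

Goods: -258.0 - 1082.0 + 907.0 - 592.4 + 503.3 = -522.1
Services: 178.7 - 84.0 = 94.7
Primary income: -34.2 - 117.9 + 82.7 = -69.4
Secondary income: 40.1
Current account = (-522.1) + 94.7 + (-69.4) + 40.1 = -456.7
(Excluded from the current account — financial account: increase in resident deposits held at foreign banks 128.9, foreign purchases of equities on the domestic stock exchange 278.7, domestic pension funds' purchases of foreign equities 369.6, acquisition of a foreign subsidiary by a resident firm (outward FDI) 305.3; capital account: sale of embassy land to a foreign government 30.2.)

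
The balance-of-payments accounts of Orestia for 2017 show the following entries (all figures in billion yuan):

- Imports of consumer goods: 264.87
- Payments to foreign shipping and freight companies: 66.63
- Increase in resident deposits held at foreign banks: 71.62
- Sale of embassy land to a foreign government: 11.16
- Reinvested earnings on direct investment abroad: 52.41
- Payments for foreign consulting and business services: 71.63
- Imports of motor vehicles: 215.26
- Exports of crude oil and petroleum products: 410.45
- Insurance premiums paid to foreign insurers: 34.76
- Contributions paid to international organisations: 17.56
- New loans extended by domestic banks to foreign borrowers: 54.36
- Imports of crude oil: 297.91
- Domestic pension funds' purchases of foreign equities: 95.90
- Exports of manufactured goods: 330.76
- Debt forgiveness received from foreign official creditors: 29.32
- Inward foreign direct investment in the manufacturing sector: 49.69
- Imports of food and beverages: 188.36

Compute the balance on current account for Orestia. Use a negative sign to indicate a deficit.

-363.36

Goods: 410.45 - 264.87 - 215.26 + 330.76 - 188.36 - 297.91 = -225.19
Services: -66.63 - 71.63 - 34.76 = -173.02
Primary income: 52.41
Secondary income: -17.56
Current account = (-225.19) + (-173.02) + 52.41 + (-17.56) = -363.36
(Excluded from the current account — financial account: increase in resident deposits held at foreign banks 71.62, new loans extended by domestic banks to foreign borrowers 54.36, domestic pension funds' purchases of foreign equities 95.90, inward foreign direct investment in the manufacturing sector 49.69; capital account: sale of embassy land to a foreign government 11.16, debt forgiveness received from foreign official creditors 29.32.)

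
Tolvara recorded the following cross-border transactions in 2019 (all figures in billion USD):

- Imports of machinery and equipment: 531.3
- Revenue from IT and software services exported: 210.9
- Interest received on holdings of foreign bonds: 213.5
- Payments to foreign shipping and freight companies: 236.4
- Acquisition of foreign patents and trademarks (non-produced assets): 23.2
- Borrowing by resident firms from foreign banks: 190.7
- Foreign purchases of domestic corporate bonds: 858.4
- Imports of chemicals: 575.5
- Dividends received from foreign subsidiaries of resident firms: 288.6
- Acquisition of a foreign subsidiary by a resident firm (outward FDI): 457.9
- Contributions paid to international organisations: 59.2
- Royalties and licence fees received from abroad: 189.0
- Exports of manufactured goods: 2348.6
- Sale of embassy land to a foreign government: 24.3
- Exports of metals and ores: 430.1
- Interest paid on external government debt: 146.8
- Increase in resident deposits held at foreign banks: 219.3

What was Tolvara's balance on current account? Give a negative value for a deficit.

2131.5

Goods: -575.5 - 531.3 + 430.1 + 2348.6 = 1671.9
Services: -236.4 + 210.9 + 189.0 = 163.5
Primary income: 213.5 + 288.6 - 146.8 = 355.3
Secondary income: -59.2
Current account = 1671.9 + 163.5 + 355.3 + (-59.2) = 2131.5
(Excluded from the current account — capital account: acquisition of foreign patents and trademarks (non-produced assets) 23.2, sale of embassy land to a foreign government 24.3; financial account: borrowing by resident firms from foreign banks 190.7, foreign purchases of domestic corporate bonds 858.4, acquisition of a foreign subsidiary by a resident firm (outward FDI) 457.9, increase in resident deposits held at foreign banks 219.3.)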